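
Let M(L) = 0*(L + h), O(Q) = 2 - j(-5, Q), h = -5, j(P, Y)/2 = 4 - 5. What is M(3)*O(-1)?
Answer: 0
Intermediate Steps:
j(P, Y) = -2 (j(P, Y) = 2*(4 - 5) = 2*(-1) = -2)
O(Q) = 4 (O(Q) = 2 - 1*(-2) = 2 + 2 = 4)
M(L) = 0 (M(L) = 0*(L - 5) = 0*(-5 + L) = 0)
M(3)*O(-1) = 0*4 = 0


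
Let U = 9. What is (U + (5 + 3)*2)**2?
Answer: 625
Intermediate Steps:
(U + (5 + 3)*2)**2 = (9 + (5 + 3)*2)**2 = (9 + 8*2)**2 = (9 + 16)**2 = 25**2 = 625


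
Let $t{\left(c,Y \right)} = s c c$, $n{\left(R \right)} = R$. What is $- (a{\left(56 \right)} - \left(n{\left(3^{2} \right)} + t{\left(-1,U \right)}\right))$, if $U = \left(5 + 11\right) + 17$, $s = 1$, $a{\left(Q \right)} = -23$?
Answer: $33$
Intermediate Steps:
$U = 33$ ($U = 16 + 17 = 33$)
$t{\left(c,Y \right)} = c^{2}$ ($t{\left(c,Y \right)} = 1 c c = c c = c^{2}$)
$- (a{\left(56 \right)} - \left(n{\left(3^{2} \right)} + t{\left(-1,U \right)}\right)) = - (-23 - \left(3^{2} + \left(-1\right)^{2}\right)) = - (-23 - \left(9 + 1\right)) = - (-23 - 10) = \left(-1\right) \left(-33\right) = 33$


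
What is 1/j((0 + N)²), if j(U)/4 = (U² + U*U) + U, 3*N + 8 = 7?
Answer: 81/44 ≈ 1.8409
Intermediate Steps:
N = -⅓ (N = -8/3 + (⅓)*7 = -8/3 + 7/3 = -⅓ ≈ -0.33333)
j(U) = 4*U + 8*U² (j(U) = 4*((U² + U*U) + U) = 4*((U² + U²) + U) = 4*(2*U² + U) = 4*(U + 2*U²) = 4*U + 8*U²)
1/j((0 + N)²) = 1/(4*(0 - ⅓)²*(1 + 2*(0 - ⅓)²)) = 1/(4*(-⅓)²*(1 + 2*(-⅓)²)) = 1/(4*(⅑)*(1 + 2*(⅑))) = 1/(4*(⅑)*(1 + 2/9)) = 1/(4*(⅑)*(11/9)) = 1/(44/81) = 81/44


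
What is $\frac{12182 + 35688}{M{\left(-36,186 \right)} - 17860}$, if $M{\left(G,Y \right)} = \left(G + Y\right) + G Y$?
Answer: $- \frac{23935}{12203} \approx -1.9614$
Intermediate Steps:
$M{\left(G,Y \right)} = G + Y + G Y$
$\frac{12182 + 35688}{M{\left(-36,186 \right)} - 17860} = \frac{12182 + 35688}{\left(-36 + 186 - 6696\right) - 17860} = \frac{47870}{\left(-36 + 186 - 6696\right) - 17860} = \frac{47870}{-6546 - 17860} = \frac{47870}{-24406} = 47870 \left(- \frac{1}{24406}\right) = - \frac{23935}{12203}$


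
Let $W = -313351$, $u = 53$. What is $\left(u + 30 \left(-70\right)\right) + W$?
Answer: $-315398$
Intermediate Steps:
$\left(u + 30 \left(-70\right)\right) + W = \left(53 + 30 \left(-70\right)\right) - 313351 = \left(53 - 2100\right) - 313351 = -2047 - 313351 = -315398$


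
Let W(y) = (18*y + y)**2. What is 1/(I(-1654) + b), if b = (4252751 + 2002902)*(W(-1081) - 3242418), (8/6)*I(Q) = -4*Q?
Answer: 1/2618667035361221 ≈ 3.8187e-16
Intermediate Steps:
W(y) = 361*y**2 (W(y) = (19*y)**2 = 361*y**2)
I(Q) = -3*Q (I(Q) = 3*(-4*Q)/4 = -3*Q)
b = 2618667035356259 (b = (4252751 + 2002902)*(361*(-1081)**2 - 3242418) = 6255653*(361*1168561 - 3242418) = 6255653*(421850521 - 3242418) = 6255653*418608103 = 2618667035356259)
1/(I(-1654) + b) = 1/(-3*(-1654) + 2618667035356259) = 1/(4962 + 2618667035356259) = 1/2618667035361221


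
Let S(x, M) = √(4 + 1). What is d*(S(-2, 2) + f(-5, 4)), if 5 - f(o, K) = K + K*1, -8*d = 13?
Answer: 39/8 - 13*√5/8 ≈ 1.2414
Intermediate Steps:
d = -13/8 (d = -⅛*13 = -13/8 ≈ -1.6250)
S(x, M) = √5
f(o, K) = 5 - 2*K (f(o, K) = 5 - (K + K*1) = 5 - (K + K) = 5 - 2*K)
d*(S(-2, 2) + f(-5, 4)) = -13*(√5 + (5 - 2*4))/8 = -13*(√5 + (5 - 8))/8 = -13*(√5 - 3)/8 = -13*(-3 + √5)/8 = 39/8 - 13*√5/8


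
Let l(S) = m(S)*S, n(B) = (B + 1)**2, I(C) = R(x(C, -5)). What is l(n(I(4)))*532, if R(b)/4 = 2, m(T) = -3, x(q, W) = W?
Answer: -129276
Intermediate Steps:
R(b) = 8 (R(b) = 4*2 = 8)
I(C) = 8
n(B) = (1 + B)**2
l(S) = -3*S
l(n(I(4)))*532 = -3*(1 + 8)**2*532 = -3*9**2*532 = -3*81*532 = -243*532 = -129276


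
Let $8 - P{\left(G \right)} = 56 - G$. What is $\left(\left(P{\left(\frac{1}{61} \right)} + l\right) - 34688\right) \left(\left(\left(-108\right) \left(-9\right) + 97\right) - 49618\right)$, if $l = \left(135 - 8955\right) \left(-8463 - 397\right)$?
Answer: $- \frac{231323279969445}{61} \approx -3.7922 \cdot 10^{12}$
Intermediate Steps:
$l = 78145200$ ($l = \left(-8820\right) \left(-8860\right) = 78145200$)
$P{\left(G \right)} = -48 + G$ ($P{\left(G \right)} = 8 - \left(56 - G\right) = 8 + \left(-56 + G\right) = -48 + G$)
$\left(\left(P{\left(\frac{1}{61} \right)} + l\right) - 34688\right) \left(\left(\left(-108\right) \left(-9\right) + 97\right) - 49618\right) = \left(\left(\left(-48 + \frac{1}{61}\right) + 78145200\right) - 34688\right) \left(\left(\left(-108\right) \left(-9\right) + 97\right) - 49618\right) = \left(\left(\left(-48 + \frac{1}{61}\right) + 78145200\right) - 34688\right) \left(\left(972 + 97\right) - 49618\right) = \left(\left(- \frac{2927}{61} + 78145200\right) - 34688\right) \left(1069 - 49618\right) = \left(\frac{4766854273}{61} - 34688\right) \left(-48549\right) = \frac{4764738305}{61} \left(-48549\right) = - \frac{231323279969445}{61}$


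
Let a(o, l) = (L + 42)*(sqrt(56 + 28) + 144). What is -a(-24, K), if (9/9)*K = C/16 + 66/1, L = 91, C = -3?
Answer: -19152 - 266*sqrt(21) ≈ -20371.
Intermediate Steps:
K = 1053/16 (K = -3/16 + 66/1 = -3*1/16 + 66*1 = -3/16 + 66 = 1053/16 ≈ 65.813)
a(o, l) = 19152 + 266*sqrt(21) (a(o, l) = (91 + 42)*(sqrt(56 + 28) + 144) = 133*(sqrt(84) + 144) = 133*(2*sqrt(21) + 144) = 133*(144 + 2*sqrt(21)) = 19152 + 266*sqrt(21))
-a(-24, K) = -(19152 + 266*sqrt(21)) = -19152 - 266*sqrt(21)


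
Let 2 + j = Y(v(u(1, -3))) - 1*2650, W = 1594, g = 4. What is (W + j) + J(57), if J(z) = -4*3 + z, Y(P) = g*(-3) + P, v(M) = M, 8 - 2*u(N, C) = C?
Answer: -2039/2 ≈ -1019.5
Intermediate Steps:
u(N, C) = 4 - C/2
Y(P) = -12 + P (Y(P) = 4*(-3) + P = -12 + P)
J(z) = -12 + z
j = -5317/2 (j = -2 + ((-12 + (4 - 1/2*(-3))) - 1*2650) = -2 + ((-12 + (4 + 3/2)) - 2650) = -2 + ((-12 + 11/2) - 2650) = -2 + (-13/2 - 2650) = -2 - 5313/2 = -5317/2 ≈ -2658.5)
(W + j) + J(57) = (1594 - 5317/2) + (-12 + 57) = -2129/2 + 45 = -2039/2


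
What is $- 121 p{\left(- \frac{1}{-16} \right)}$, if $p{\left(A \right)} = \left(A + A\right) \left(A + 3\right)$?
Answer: $- \frac{5929}{128} \approx -46.32$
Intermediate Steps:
$p{\left(A \right)} = 2 A \left(3 + A\right)$
$- 121 p{\left(- \frac{1}{-16} \right)} = - 121 \cdot 2 \left(- \frac{1}{-16}\right) \left(3 - \frac{1}{-16}\right) = - 121 \cdot 2 \left(\left(-1\right) \left(- \frac{1}{16}\right)\right) \left(3 - - \frac{1}{16}\right) = - 121 \cdot 2 \cdot \frac{1}{16} \left(3 + \frac{1}{16}\right) = - 121 \cdot 2 \cdot \frac{1}{16} \cdot \frac{49}{16} = \left(-121\right) \frac{49}{128} = - \frac{5929}{128}$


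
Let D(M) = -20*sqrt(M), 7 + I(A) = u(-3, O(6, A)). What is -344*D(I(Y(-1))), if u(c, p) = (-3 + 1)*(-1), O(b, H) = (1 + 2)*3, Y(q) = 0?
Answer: 6880*I*sqrt(5) ≈ 15384.0*I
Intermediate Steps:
O(b, H) = 9 (O(b, H) = 3*3 = 9)
u(c, p) = 2 (u(c, p) = -2*(-1) = 2)
I(A) = -5 (I(A) = -7 + 2 = -5)
-344*D(I(Y(-1))) = -(-6880)*sqrt(-5) = -(-6880)*I*sqrt(5) = 6880*I*sqrt(5)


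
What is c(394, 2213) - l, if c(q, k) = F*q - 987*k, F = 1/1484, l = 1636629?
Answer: -2835077923/742 ≈ -3.8209e+6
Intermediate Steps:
F = 1/1484 ≈ 0.00067385
c(q, k) = -987*k + q/1484 (c(q, k) = q/1484 - 987*k = -987*k + q/1484)
c(394, 2213) - l = (-987*2213 + (1/1484)*394) - 1*1636629 = (-2184231 + 197/742) - 1636629 = -1620699205/742 - 1636629 = -2835077923/742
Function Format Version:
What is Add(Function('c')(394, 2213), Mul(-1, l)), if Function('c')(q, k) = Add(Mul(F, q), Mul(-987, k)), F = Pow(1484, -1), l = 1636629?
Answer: Rational(-2835077923, 742) ≈ -3.8209e+6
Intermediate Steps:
F = Rational(1, 1484) ≈ 0.00067385
Function('c')(q, k) = Add(Mul(-987, k), Mul(Rational(1, 1484), q)) (Function('c')(q, k) = Add(Mul(Rational(1, 1484), q), Mul(-987, k)) = Add(Mul(-987, k), Mul(Rational(1, 1484), q)))
Add(Function('c')(394, 2213), Mul(-1, l)) = Add(Add(Mul(-987, 2213), Mul(Rational(1, 1484), 394)), Mul(-1, 1636629)) = Add(Add(-2184231, Rational(197, 742)), -1636629) = Add(Rational(-1620699205, 742), -1636629) = Rational(-2835077923, 742)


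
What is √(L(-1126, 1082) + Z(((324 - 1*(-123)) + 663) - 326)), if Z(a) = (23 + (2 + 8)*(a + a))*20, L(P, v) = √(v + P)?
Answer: √(314060 + 2*I*√11) ≈ 560.41 + 0.006*I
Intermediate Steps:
L(P, v) = √(P + v)
Z(a) = 460 + 400*a (Z(a) = (23 + 10*(2*a))*20 = (23 + 20*a)*20 = 460 + 400*a)
√(L(-1126, 1082) + Z(((324 - 1*(-123)) + 663) - 326)) = √(√(-1126 + 1082) + (460 + 400*(((324 - 1*(-123)) + 663) - 326))) = √(√(-44) + (460 + 400*(((324 + 123) + 663) - 326))) = √(2*I*√11 + (460 + 400*((447 + 663) - 326))) = √(2*I*√11 + (460 + 400*(1110 - 326))) = √(2*I*√11 + (460 + 400*784)) = √(2*I*√11 + (460 + 313600)) = √(2*I*√11 + 314060) = √(314060 + 2*I*√11)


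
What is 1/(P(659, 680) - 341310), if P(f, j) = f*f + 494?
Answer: 1/93465 ≈ 1.0699e-5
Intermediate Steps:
P(f, j) = 494 + f² (P(f, j) = f² + 494 = 494 + f²)
1/(P(659, 680) - 341310) = 1/((494 + 659²) - 341310) = 1/((494 + 434281) - 341310) = 1/(434775 - 341310) = 1/93465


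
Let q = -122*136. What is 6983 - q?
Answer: 23575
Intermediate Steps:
q = -16592
6983 - q = 6983 - 1*(-16592) = 6983 + 16592 = 23575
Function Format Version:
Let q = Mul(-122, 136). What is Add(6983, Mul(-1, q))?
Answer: 23575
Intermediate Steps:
q = -16592
Add(6983, Mul(-1, q)) = Add(6983, Mul(-1, -16592)) = Add(6983, 16592) = 23575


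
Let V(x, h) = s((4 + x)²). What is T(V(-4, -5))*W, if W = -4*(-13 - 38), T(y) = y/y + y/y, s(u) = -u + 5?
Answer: 408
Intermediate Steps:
s(u) = 5 - u
V(x, h) = 5 - (4 + x)²
T(y) = 2 (T(y) = 1 + 1 = 2)
W = 204 (W = -4*(-51) = 204)
T(V(-4, -5))*W = 2*204 = 408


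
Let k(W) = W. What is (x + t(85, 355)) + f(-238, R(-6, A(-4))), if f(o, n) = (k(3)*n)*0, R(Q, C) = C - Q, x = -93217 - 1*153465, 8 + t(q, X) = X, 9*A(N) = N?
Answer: -246335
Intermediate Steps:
A(N) = N/9
t(q, X) = -8 + X
x = -246682 (x = -93217 - 153465 = -246682)
f(o, n) = 0 (f(o, n) = (3*n)*0 = 0)
(x + t(85, 355)) + f(-238, R(-6, A(-4))) = (-246682 + (-8 + 355)) + 0 = (-246682 + 347) + 0 = -246335 + 0 = -246335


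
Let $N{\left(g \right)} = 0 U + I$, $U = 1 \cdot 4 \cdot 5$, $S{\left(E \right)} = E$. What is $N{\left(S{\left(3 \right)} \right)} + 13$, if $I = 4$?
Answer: $17$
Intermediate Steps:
$U = 20$ ($U = 4 \cdot 5 = 20$)
$N{\left(g \right)} = 4$ ($N{\left(g \right)} = 0 \cdot 20 + 4 = 0 + 4 = 4$)
$N{\left(S{\left(3 \right)} \right)} + 13 = 4 + 13 = 17$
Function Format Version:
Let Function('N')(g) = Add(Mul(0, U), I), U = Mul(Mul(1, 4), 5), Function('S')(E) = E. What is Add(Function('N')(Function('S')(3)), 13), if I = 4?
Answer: 17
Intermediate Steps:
U = 20 (U = Mul(4, 5) = 20)
Function('N')(g) = 4 (Function('N')(g) = Add(Mul(0, 20), 4) = Add(0, 4) = 4)
Add(Function('N')(Function('S')(3)), 13) = Add(4, 13) = 17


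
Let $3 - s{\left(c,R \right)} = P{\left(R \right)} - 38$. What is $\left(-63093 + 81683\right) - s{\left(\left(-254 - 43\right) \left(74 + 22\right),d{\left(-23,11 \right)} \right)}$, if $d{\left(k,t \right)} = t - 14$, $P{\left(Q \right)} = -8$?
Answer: $18541$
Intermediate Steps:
$d{\left(k,t \right)} = -14 + t$ ($d{\left(k,t \right)} = t - 14 = -14 + t$)
$s{\left(c,R \right)} = 49$ ($s{\left(c,R \right)} = 3 - \left(-8 - 38\right) = 3 - -46 = 3 + 46 = 49$)
$\left(-63093 + 81683\right) - s{\left(\left(-254 - 43\right) \left(74 + 22\right),d{\left(-23,11 \right)} \right)} = \left(-63093 + 81683\right) - 49 = 18590 - 49 = 18541$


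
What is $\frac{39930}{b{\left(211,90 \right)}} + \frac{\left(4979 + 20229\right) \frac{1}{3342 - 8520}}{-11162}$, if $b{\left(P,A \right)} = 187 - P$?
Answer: $- \frac{96159460687}{57796836} \approx -1663.8$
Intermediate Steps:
$\frac{39930}{b{\left(211,90 \right)}} + \frac{\left(4979 + 20229\right) \frac{1}{3342 - 8520}}{-11162} = \frac{39930}{187 - 211} + \frac{\left(4979 + 20229\right) \frac{1}{3342 - 8520}}{-11162} = \frac{39930}{187 - 211} + \frac{25208}{-5178} \left(- \frac{1}{11162}\right) = \frac{39930}{-24} + 25208 \left(- \frac{1}{5178}\right) \left(- \frac{1}{11162}\right) = 39930 \left(- \frac{1}{24}\right) - - \frac{6302}{14449209} = - \frac{6655}{4} + \frac{6302}{14449209} = - \frac{96159460687}{57796836}$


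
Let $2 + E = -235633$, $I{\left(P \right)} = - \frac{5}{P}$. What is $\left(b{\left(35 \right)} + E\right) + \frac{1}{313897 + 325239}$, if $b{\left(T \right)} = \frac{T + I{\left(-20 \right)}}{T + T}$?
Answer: $- \frac{5271087132793}{22369760} \approx -2.3563 \cdot 10^{5}$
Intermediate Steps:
$E = -235635$ ($E = -2 - 235633 = -235635$)
$b{\left(T \right)} = \frac{\frac{1}{4} + T}{2 T}$ ($b{\left(T \right)} = \frac{T - \frac{5}{-20}}{T + T} = \frac{T - - \frac{1}{4}}{2 T} = \left(T + \frac{1}{4}\right) \frac{1}{2 T} = \left(\frac{1}{4} + T\right) \frac{1}{2 T} = \frac{\frac{1}{4} + T}{2 T}$)
$\left(b{\left(35 \right)} + E\right) + \frac{1}{313897 + 325239} = \left(\frac{1 + 4 \cdot 35}{8 \cdot 35} - 235635\right) + \frac{1}{313897 + 325239} = \left(\frac{1}{8} \cdot \frac{1}{35} \left(1 + 140\right) - 235635\right) + \frac{1}{639136} = \left(\frac{1}{8} \cdot \frac{1}{35} \cdot 141 - 235635\right) + \frac{1}{639136} = \left(\frac{141}{280} - 235635\right) + \frac{1}{639136} = - \frac{65977659}{280} + \frac{1}{639136} = - \frac{5271087132793}{22369760}$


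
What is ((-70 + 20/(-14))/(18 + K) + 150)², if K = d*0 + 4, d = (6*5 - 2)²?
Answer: 127690000/5929 ≈ 21537.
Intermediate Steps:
d = 784 (d = (30 - 2)² = 28² = 784)
K = 4 (K = 784*0 + 4 = 0 + 4 = 4)
((-70 + 20/(-14))/(18 + K) + 150)² = ((-70 + 20/(-14))/(18 + 4) + 150)² = ((-70 + 20*(-1/14))/22 + 150)² = ((-70 - 10/7)*(1/22) + 150)² = (-500/7*1/22 + 150)² = (-250/77 + 150)² = (11300/77)² = 127690000/5929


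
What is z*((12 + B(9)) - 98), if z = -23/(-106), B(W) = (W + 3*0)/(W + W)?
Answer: -3933/212 ≈ -18.552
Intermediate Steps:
B(W) = ½ (B(W) = (W + 0)/((2*W)) = W*(1/(2*W)) = ½)
z = 23/106 (z = -23*(-1/106) = 23/106 ≈ 0.21698)
z*((12 + B(9)) - 98) = 23*((12 + ½) - 98)/106 = 23*(25/2 - 98)/106 = (23/106)*(-171/2) = -3933/212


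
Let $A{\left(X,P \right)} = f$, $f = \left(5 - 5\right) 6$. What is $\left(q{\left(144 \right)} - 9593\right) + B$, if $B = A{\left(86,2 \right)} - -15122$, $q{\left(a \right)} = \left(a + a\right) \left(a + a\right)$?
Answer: $88473$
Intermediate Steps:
$f = 0$ ($f = 0 \cdot 6 = 0$)
$A{\left(X,P \right)} = 0$
$q{\left(a \right)} = 4 a^{2}$ ($q{\left(a \right)} = 2 a 2 a = 4 a^{2}$)
$B = 15122$ ($B = 0 - -15122 = 0 + 15122 = 15122$)
$\left(q{\left(144 \right)} - 9593\right) + B = \left(4 \cdot 144^{2} - 9593\right) + 15122 = \left(4 \cdot 20736 - 9593\right) + 15122 = \left(82944 - 9593\right) + 15122 = 73351 + 15122 = 88473$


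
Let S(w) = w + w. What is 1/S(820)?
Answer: 1/1640 ≈ 0.00060976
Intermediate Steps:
S(w) = 2*w
1/S(820) = 1/(2*820) = 1/1640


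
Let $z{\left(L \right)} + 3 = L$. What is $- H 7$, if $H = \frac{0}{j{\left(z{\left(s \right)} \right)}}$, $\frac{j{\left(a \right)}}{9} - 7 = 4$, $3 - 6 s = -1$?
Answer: $0$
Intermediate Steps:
$s = \frac{2}{3}$ ($s = \frac{1}{2} - - \frac{1}{6} = \frac{1}{2} + \frac{1}{6} = \frac{2}{3} \approx 0.66667$)
$z{\left(L \right)} = -3 + L$
$j{\left(a \right)} = 99$ ($j{\left(a \right)} = 63 + 9 \cdot 4 = 63 + 36 = 99$)
$H = 0$ ($H = \frac{0}{99} = 0 \cdot \frac{1}{99} = 0$)
$- H 7 = \left(-1\right) 0 \cdot 7 = 0 \cdot 7 = 0$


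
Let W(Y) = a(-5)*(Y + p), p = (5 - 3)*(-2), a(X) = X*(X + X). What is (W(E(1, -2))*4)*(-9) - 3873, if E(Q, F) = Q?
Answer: 1527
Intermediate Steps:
a(X) = 2*X² (a(X) = X*(2*X) = 2*X²)
p = -4 (p = 2*(-2) = -4)
W(Y) = -200 + 50*Y (W(Y) = (2*(-5)²)*(Y - 4) = (2*25)*(-4 + Y) = 50*(-4 + Y) = -200 + 50*Y)
(W(E(1, -2))*4)*(-9) - 3873 = ((-200 + 50*1)*4)*(-9) - 3873 = ((-200 + 50)*4)*(-9) - 3873 = -150*4*(-9) - 3873 = -600*(-9) - 3873 = 5400 - 3873 = 1527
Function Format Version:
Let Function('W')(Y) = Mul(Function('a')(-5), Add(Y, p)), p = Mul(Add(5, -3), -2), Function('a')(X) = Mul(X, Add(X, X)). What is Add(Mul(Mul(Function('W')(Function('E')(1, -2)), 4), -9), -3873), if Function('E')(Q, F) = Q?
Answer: 1527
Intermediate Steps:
Function('a')(X) = Mul(2, Pow(X, 2)) (Function('a')(X) = Mul(X, Mul(2, X)) = Mul(2, Pow(X, 2)))
p = -4 (p = Mul(2, -2) = -4)
Function('W')(Y) = Add(-200, Mul(50, Y)) (Function('W')(Y) = Mul(Mul(2, Pow(-5, 2)), Add(Y, -4)) = Mul(Mul(2, 25), Add(-4, Y)) = Mul(50, Add(-4, Y)) = Add(-200, Mul(50, Y)))
Add(Mul(Mul(Function('W')(Function('E')(1, -2)), 4), -9), -3873) = Add(Mul(Mul(Add(-200, Mul(50, 1)), 4), -9), -3873) = Add(Mul(Mul(Add(-200, 50), 4), -9), -3873) = Add(Mul(Mul(-150, 4), -9), -3873) = Add(Mul(-600, -9), -3873) = Add(5400, -3873) = 1527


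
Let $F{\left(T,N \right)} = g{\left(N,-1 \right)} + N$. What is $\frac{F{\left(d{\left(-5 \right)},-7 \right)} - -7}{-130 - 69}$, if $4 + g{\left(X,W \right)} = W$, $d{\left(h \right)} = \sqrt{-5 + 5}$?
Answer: $\frac{5}{199} \approx 0.025126$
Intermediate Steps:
$d{\left(h \right)} = 0$ ($d{\left(h \right)} = \sqrt{0} = 0$)
$g{\left(X,W \right)} = -4 + W$
$F{\left(T,N \right)} = -5 + N$ ($F{\left(T,N \right)} = \left(-4 - 1\right) + N = -5 + N$)
$\frac{F{\left(d{\left(-5 \right)},-7 \right)} - -7}{-130 - 69} = \frac{\left(-5 - 7\right) - -7}{-130 - 69} = \frac{-12 + 7}{-199} = \left(- \frac{1}{199}\right) \left(-5\right) = \frac{5}{199}$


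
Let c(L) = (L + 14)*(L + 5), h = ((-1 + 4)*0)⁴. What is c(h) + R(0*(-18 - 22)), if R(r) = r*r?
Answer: 70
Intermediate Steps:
R(r) = r²
h = 0 (h = (3*0)⁴ = 0⁴ = 0)
c(L) = (5 + L)*(14 + L) (c(L) = (14 + L)*(5 + L) = (5 + L)*(14 + L))
c(h) + R(0*(-18 - 22)) = (70 + 0² + 19*0) + (0*(-18 - 22))² = (70 + 0 + 0) + (0*(-40))² = 70 + 0² = 70 + 0 = 70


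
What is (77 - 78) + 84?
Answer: 83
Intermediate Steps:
(77 - 78) + 84 = -1 + 84 = 83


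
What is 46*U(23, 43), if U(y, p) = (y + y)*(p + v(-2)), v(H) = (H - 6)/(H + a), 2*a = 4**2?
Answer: 264500/3 ≈ 88167.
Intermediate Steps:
a = 8 (a = (1/2)*4**2 = (1/2)*16 = 8)
v(H) = (-6 + H)/(8 + H) (v(H) = (H - 6)/(H + 8) = (-6 + H)/(8 + H))
U(y, p) = 2*y*(-4/3 + p) (U(y, p) = (y + y)*(p + (-6 - 2)/(8 - 2)) = (2*y)*(p - 8/6) = (2*y)*(p + (1/6)*(-8)) = (2*y)*(p - 4/3) = (2*y)*(-4/3 + p) = 2*y*(-4/3 + p))
46*U(23, 43) = 46*((2/3)*23*(-4 + 3*43)) = 46*((2/3)*23*(-4 + 129)) = 46*((2/3)*23*125) = 46*(5750/3) = 264500/3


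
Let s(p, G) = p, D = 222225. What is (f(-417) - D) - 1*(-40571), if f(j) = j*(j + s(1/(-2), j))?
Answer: -15113/2 ≈ -7556.5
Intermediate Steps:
f(j) = j*(-½ + j) (f(j) = j*(j + 1/(-2)) = j*(j - ½) = j*(-½ + j))
(f(-417) - D) - 1*(-40571) = (-417*(-½ - 417) - 1*222225) - 1*(-40571) = (-417*(-835/2) - 222225) + 40571 = (348195/2 - 222225) + 40571 = -96255/2 + 40571 = -15113/2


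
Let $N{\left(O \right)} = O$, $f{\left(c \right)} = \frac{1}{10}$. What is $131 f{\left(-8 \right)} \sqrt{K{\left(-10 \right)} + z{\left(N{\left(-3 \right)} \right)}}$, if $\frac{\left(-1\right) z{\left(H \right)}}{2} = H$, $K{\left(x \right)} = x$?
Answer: $\frac{131 i}{5} \approx 26.2 i$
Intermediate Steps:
$f{\left(c \right)} = \frac{1}{10}$
$z{\left(H \right)} = - 2 H$
$131 f{\left(-8 \right)} \sqrt{K{\left(-10 \right)} + z{\left(N{\left(-3 \right)} \right)}} = 131 \cdot \frac{1}{10} \sqrt{-10 - -6} = \frac{131 \sqrt{-10 + 6}}{10} = \frac{131 \sqrt{-4}}{10} = \frac{131 \cdot 2 i}{10} = \frac{131 i}{5}$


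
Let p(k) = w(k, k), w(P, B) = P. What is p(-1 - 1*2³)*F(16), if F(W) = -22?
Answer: 198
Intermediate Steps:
p(k) = k
p(-1 - 1*2³)*F(16) = (-1 - 1*2³)*(-22) = (-1 - 1*8)*(-22) = (-1 - 8)*(-22) = -9*(-22) = 198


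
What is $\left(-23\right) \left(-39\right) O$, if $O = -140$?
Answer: $-125580$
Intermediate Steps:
$\left(-23\right) \left(-39\right) O = \left(-23\right) \left(-39\right) \left(-140\right) = 897 \left(-140\right) = -125580$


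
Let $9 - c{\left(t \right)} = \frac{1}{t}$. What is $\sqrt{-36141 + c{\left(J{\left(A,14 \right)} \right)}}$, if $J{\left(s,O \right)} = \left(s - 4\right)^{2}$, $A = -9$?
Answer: $\frac{i \sqrt{6106309}}{13} \approx 190.08 i$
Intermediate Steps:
$J{\left(s,O \right)} = \left(-4 + s\right)^{2}$
$c{\left(t \right)} = 9 - \frac{1}{t}$
$\sqrt{-36141 + c{\left(J{\left(A,14 \right)} \right)}} = \sqrt{-36141 + \left(9 - \frac{1}{\left(-4 - 9\right)^{2}}\right)} = \sqrt{-36141 + \left(9 - \frac{1}{\left(-13\right)^{2}}\right)} = \sqrt{-36141 + \left(9 - \frac{1}{169}\right)} = \sqrt{-36141 + \frac{1520}{169}} = \sqrt{- \frac{6106309}{169}} = \frac{i \sqrt{6106309}}{13}$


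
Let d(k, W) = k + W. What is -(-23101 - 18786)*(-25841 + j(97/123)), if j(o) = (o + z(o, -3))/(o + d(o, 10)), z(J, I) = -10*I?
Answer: -1541181774939/1424 ≈ -1.0823e+9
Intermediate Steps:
d(k, W) = W + k
j(o) = (30 + o)/(10 + 2*o) (j(o) = (o - 10*(-3))/(o + (10 + o)) = (o + 30)/(10 + 2*o) = (30 + o)/(10 + 2*o))
-(-23101 - 18786)*(-25841 + j(97/123)) = -(-23101 - 18786)*(-25841 + (30 + 97/123)/(2*(5 + 97/123))) = -(-41887)*(-25841 + (30 + 97*(1/123))/(2*(5 + 97*(1/123)))) = -(-41887)*(-25841 + (30 + 97/123)/(2*(5 + 97/123))) = -(-41887)*(-25841 + (½)*(3787/123)/(712/123)) = -(-41887)*(-25841 + (½)*(123/712)*(3787/123)) = -(-41887)*(-25841 + 3787/1424) = -(-41887)*(-36793797)/1424 = -1*1541181774939/1424 = -1541181774939/1424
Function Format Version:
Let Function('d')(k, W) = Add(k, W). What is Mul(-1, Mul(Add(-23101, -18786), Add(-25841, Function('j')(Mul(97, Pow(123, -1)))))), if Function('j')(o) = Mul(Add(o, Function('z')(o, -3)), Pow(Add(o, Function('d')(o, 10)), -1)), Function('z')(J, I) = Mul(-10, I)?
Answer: Rational(-1541181774939, 1424) ≈ -1.0823e+9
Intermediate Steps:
Function('d')(k, W) = Add(W, k)
Function('j')(o) = Mul(Pow(Add(10, Mul(2, o)), -1), Add(30, o)) (Function('j')(o) = Mul(Add(o, Mul(-10, -3)), Pow(Add(o, Add(10, o)), -1)) = Mul(Add(o, 30), Pow(Add(10, Mul(2, o)), -1)) = Mul(Add(30, o), Pow(Add(10, Mul(2, o)), -1)) = Mul(Pow(Add(10, Mul(2, o)), -1), Add(30, o)))
Mul(-1, Mul(Add(-23101, -18786), Add(-25841, Function('j')(Mul(97, Pow(123, -1)))))) = Mul(-1, Mul(Add(-23101, -18786), Add(-25841, Mul(Rational(1, 2), Pow(Add(5, Mul(97, Pow(123, -1))), -1), Add(30, Mul(97, Pow(123, -1))))))) = Mul(-1, Mul(-41887, Add(-25841, Mul(Rational(1, 2), Pow(Add(5, Mul(97, Rational(1, 123))), -1), Add(30, Mul(97, Rational(1, 123))))))) = Mul(-1, Mul(-41887, Add(-25841, Mul(Rational(1, 2), Pow(Add(5, Rational(97, 123)), -1), Add(30, Rational(97, 123)))))) = Mul(-1, Mul(-41887, Add(-25841, Mul(Rational(1, 2), Pow(Rational(712, 123), -1), Rational(3787, 123))))) = Mul(-1, Mul(-41887, Add(-25841, Mul(Rational(1, 2), Rational(123, 712), Rational(3787, 123))))) = Mul(-1, Mul(-41887, Add(-25841, Rational(3787, 1424)))) = Mul(-1, Mul(-41887, Rational(-36793797, 1424))) = Mul(-1, Rational(1541181774939, 1424)) = Rational(-1541181774939, 1424)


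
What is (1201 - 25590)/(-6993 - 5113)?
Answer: 24389/12106 ≈ 2.0146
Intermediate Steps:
(1201 - 25590)/(-6993 - 5113) = -24389/(-12106) = -24389*(-1/12106) = 24389/12106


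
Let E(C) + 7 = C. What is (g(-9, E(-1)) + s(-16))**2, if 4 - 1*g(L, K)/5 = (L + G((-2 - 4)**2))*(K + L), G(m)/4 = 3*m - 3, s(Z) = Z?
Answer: 1220733721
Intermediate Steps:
G(m) = -12 + 12*m (G(m) = 4*(3*m - 3) = 4*(-3 + 3*m) = -12 + 12*m)
E(C) = -7 + C
g(L, K) = 20 - 5*(420 + L)*(K + L) (g(L, K) = 20 - 5*(L + (-12 + 12*(-2 - 4)**2))*(K + L) = 20 - 5*(L + (-12 + 12*(-6)**2))*(K + L) = 20 - 5*(L + (-12 + 12*36))*(K + L) = 20 - 5*(L + (-12 + 432))*(K + L) = 20 - 5*(L + 420)*(K + L) = 20 - 5*(420 + L)*(K + L))
(g(-9, E(-1)) + s(-16))**2 = ((20 - 2100*(-7 - 1) - 2100*(-9) - 5*(-9)**2 - 5*(-7 - 1)*(-9)) - 16)**2 = ((20 - 2100*(-8) + 18900 - 5*81 - 5*(-8)*(-9)) - 16)**2 = ((20 + 16800 + 18900 - 405 - 360) - 16)**2 = (34955 - 16)**2 = 34939**2 = 1220733721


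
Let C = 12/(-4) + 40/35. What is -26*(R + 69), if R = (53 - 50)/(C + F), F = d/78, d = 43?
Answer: -1236534/713 ≈ -1734.3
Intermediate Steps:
F = 43/78 ≈ 0.55128
C = -13/7 (C = 12*(-¼) + 40*(1/35) = -3 + 8/7 = -13/7 ≈ -1.8571)
R = -1638/713 (R = (53 - 50)/(-13/7 + 43/78) = 3/(-713/546) = 3*(-546/713) = -1638/713 ≈ -2.2973)
-26*(R + 69) = -26*(-1638/713 + 69) = -26*47559/713 = -1236534/713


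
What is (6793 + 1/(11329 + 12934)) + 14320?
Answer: 512264720/24263 ≈ 21113.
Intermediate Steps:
(6793 + 1/(11329 + 12934)) + 14320 = (6793 + 1/24263) + 14320 = 164818560/24263 + 14320 = 512264720/24263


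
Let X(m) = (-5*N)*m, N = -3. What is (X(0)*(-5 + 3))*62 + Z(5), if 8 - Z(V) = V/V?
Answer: 7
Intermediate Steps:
X(m) = 15*m (X(m) = (-5*(-3))*m = 15*m)
Z(V) = 7 (Z(V) = 8 - V/V = 8 - 1*1 = 8 - 1 = 7)
(X(0)*(-5 + 3))*62 + Z(5) = ((15*0)*(-5 + 3))*62 + 7 = (0*(-2))*62 + 7 = 0*62 + 7 = 0 + 7 = 7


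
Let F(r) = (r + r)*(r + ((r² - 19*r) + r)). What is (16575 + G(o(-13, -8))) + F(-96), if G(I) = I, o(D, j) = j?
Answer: -2066249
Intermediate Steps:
F(r) = 2*r*(r² - 17*r) (F(r) = (2*r)*(r + (r² - 18*r)) = (2*r)*(r² - 17*r) = 2*r*(r² - 17*r))
(16575 + G(o(-13, -8))) + F(-96) = (16575 - 8) + 2*(-96)²*(-17 - 96) = 16567 + 2*9216*(-113) = 16567 - 2082816 = -2066249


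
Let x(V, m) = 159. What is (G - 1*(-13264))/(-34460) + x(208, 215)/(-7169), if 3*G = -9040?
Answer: -59224627/185282805 ≈ -0.31964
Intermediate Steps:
G = -9040/3 (G = (1/3)*(-9040) = -9040/3 ≈ -3013.3)
(G - 1*(-13264))/(-34460) + x(208, 215)/(-7169) = (-9040/3 - 1*(-13264))/(-34460) + 159/(-7169) = (-9040/3 + 13264)*(-1/34460) + 159*(-1/7169) = (30752/3)*(-1/34460) - 159/7169 = -7688/25845 - 159/7169 = -59224627/185282805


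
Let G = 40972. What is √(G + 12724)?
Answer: 8*√839 ≈ 231.72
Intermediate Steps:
√(G + 12724) = √(40972 + 12724) = √53696 = 8*√839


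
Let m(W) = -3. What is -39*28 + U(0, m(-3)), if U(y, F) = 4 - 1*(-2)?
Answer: -1086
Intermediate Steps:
U(y, F) = 6 (U(y, F) = 4 + 2 = 6)
-39*28 + U(0, m(-3)) = -39*28 + 6 = -1092 + 6 = -1086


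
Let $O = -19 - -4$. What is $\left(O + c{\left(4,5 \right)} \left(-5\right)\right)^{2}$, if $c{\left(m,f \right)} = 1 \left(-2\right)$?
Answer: $25$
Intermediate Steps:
$c{\left(m,f \right)} = -2$
$O = -15$ ($O = -19 + \left(-12 + 16\right) = -19 + 4 = -15$)
$\left(O + c{\left(4,5 \right)} \left(-5\right)\right)^{2} = \left(-15 - -10\right)^{2} = \left(-15 + 10\right)^{2} = \left(-5\right)^{2} = 25$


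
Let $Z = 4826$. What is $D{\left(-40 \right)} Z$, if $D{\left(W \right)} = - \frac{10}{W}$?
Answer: $\frac{2413}{2} \approx 1206.5$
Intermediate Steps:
$D{\left(-40 \right)} Z = - \frac{10}{-40} \cdot 4826 = \left(-10\right) \left(- \frac{1}{40}\right) 4826 = \frac{1}{4} \cdot 4826 = \frac{2413}{2}$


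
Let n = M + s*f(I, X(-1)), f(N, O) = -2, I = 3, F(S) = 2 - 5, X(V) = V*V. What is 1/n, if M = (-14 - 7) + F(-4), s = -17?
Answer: 1/10 ≈ 0.10000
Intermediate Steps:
X(V) = V**2
F(S) = -3
M = -24 (M = (-14 - 7) - 3 = -21 - 3 = -24)
n = 10 (n = -24 - 17*(-2) = -24 + 34 = 10)
1/n = 1/10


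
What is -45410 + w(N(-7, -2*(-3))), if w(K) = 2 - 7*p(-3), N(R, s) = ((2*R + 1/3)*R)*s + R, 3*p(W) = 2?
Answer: -136238/3 ≈ -45413.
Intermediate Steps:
p(W) = 2/3 (p(W) = (1/3)*2 = 2/3)
N(R, s) = R + R*s*(1/3 + 2*R) (N(R, s) = ((2*R + 1/3)*R)*s + R = ((1/3 + 2*R)*R)*s + R = (R*(1/3 + 2*R))*s + R = R*s*(1/3 + 2*R) + R = R + R*s*(1/3 + 2*R))
w(K) = -8/3 (w(K) = 2 - 7*2/3 = 2 - 14/3 = -8/3)
-45410 + w(N(-7, -2*(-3))) = -45410 - 8/3 = -136238/3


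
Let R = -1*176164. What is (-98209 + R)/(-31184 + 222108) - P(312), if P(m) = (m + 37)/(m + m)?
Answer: -59460307/29784144 ≈ -1.9964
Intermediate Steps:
P(m) = (37 + m)/(2*m) (P(m) = (37 + m)/((2*m)) = (37 + m)*(1/(2*m)) = (37 + m)/(2*m))
R = -176164
(-98209 + R)/(-31184 + 222108) - P(312) = (-98209 - 176164)/(-31184 + 222108) - (37 + 312)/(2*312) = -274373/190924 - 349/(2*312) = -274373*1/190924 - 1*349/624 = -274373/190924 - 349/624 = -59460307/29784144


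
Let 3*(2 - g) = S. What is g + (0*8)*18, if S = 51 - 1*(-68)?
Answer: -113/3 ≈ -37.667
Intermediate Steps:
S = 119 (S = 51 + 68 = 119)
g = -113/3 (g = 2 - ⅓*119 = 2 - 119/3 = -113/3 ≈ -37.667)
g + (0*8)*18 = -113/3 + (0*8)*18 = -113/3 + 0*18 = -113/3 + 0 = -113/3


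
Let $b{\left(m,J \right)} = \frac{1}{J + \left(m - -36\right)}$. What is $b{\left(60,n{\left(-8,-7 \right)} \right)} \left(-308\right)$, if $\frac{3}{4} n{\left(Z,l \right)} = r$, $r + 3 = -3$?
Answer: $- \frac{7}{2} \approx -3.5$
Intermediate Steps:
$r = -6$ ($r = -3 - 3 = -6$)
$n{\left(Z,l \right)} = -8$ ($n{\left(Z,l \right)} = \frac{4}{3} \left(-6\right) = -8$)
$b{\left(m,J \right)} = \frac{1}{36 + J + m}$ ($b{\left(m,J \right)} = \frac{1}{J + \left(m + 36\right)} = \frac{1}{J + \left(36 + m\right)} = \frac{1}{36 + J + m}$)
$b{\left(60,n{\left(-8,-7 \right)} \right)} \left(-308\right) = \frac{1}{36 - 8 + 60} \left(-308\right) = \frac{1}{88} \left(-308\right) = - \frac{7}{2}$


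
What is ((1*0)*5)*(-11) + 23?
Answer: 23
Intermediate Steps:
((1*0)*5)*(-11) + 23 = (0*5)*(-11) + 23 = 0*(-11) + 23 = 0 + 23 = 23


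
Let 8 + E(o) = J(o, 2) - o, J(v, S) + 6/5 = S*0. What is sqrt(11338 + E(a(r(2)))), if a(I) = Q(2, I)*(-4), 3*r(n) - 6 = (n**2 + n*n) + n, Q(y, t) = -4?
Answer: 2*sqrt(70705)/5 ≈ 106.36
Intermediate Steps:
J(v, S) = -6/5 (J(v, S) = -6/5 + S*0 = -6/5 + 0 = -6/5)
r(n) = 2 + n/3 + 2*n**2/3 (r(n) = 2 + ((n**2 + n*n) + n)/3 = 2 + ((n**2 + n**2) + n)/3 = 2 + (2*n**2 + n)/3 = 2 + (n + 2*n**2)/3 = 2 + (n/3 + 2*n**2/3) = 2 + n/3 + 2*n**2/3)
a(I) = 16 (a(I) = -4*(-4) = 16)
E(o) = -46/5 - o (E(o) = -8 + (-6/5 - o) = -46/5 - o)
sqrt(11338 + E(a(r(2)))) = sqrt(11338 + (-46/5 - 1*16)) = sqrt(11338 + (-46/5 - 16)) = sqrt(11338 - 126/5) = sqrt(56564/5) = 2*sqrt(70705)/5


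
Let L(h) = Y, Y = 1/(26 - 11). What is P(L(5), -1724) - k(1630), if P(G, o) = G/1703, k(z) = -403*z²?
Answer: 27351815731501/25545 ≈ 1.0707e+9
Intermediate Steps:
Y = 1/15 ≈ 0.066667
L(h) = 1/15
P(G, o) = G/1703 (P(G, o) = G*(1/1703) = G/1703)
P(L(5), -1724) - k(1630) = (1/1703)*(1/15) - (-403)*1630² = 1/25545 - (-403)*2656900 = 1/25545 - 1*(-1070730700) = 1/25545 + 1070730700 = 27351815731501/25545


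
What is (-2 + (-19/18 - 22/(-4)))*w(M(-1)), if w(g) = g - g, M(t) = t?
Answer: 0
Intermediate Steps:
w(g) = 0
(-2 + (-19/18 - 22/(-4)))*w(M(-1)) = (-2 + (-19/18 - 22/(-4)))*0 = (-2 + (-19*1/18 - 22*(-¼)))*0 = (-2 + (-19/18 + 11/2))*0 = (-2 + 40/9)*0 = (22/9)*0 = 0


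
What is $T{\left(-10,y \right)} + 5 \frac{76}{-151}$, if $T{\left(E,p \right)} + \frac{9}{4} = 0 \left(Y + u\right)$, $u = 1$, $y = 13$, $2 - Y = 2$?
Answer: $- \frac{2879}{604} \approx -4.7666$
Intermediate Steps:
$Y = 0$ ($Y = 2 - 2 = 0$)
$T{\left(E,p \right)} = - \frac{9}{4}$ ($T{\left(E,p \right)} = - \frac{9}{4} + 0 \left(0 + 1\right) = - \frac{9}{4} + 0 \cdot 1 = - \frac{9}{4} + 0 = - \frac{9}{4}$)
$T{\left(-10,y \right)} + 5 \frac{76}{-151} = - \frac{9}{4} + 5 \frac{76}{-151} = - \frac{9}{4} + 5 \cdot 76 \left(- \frac{1}{151}\right) = - \frac{9}{4} + 5 \left(- \frac{76}{151}\right) = - \frac{9}{4} - \frac{380}{151} = - \frac{2879}{604}$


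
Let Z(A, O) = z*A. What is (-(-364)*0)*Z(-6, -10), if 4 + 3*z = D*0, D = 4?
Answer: 0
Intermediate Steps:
z = -4/3 (z = -4/3 + (4*0)/3 = -4/3 + (⅓)*0 = -4/3 + 0 = -4/3 ≈ -1.3333)
Z(A, O) = -4*A/3
(-(-364)*0)*Z(-6, -10) = (-(-364)*0)*(-4/3*(-6)) = -14*0*8 = 0*8 = 0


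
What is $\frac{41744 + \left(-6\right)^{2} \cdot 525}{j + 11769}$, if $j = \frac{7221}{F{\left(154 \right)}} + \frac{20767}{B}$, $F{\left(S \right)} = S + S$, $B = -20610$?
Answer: $\frac{192480417360}{37425314147} \approx 5.1431$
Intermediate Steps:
$F{\left(S \right)} = 2 S$
$j = \frac{71214287}{3173940}$ ($j = \frac{7221}{2 \cdot 154} + \frac{20767}{-20610} = \frac{7221}{308} + 20767 \left(- \frac{1}{20610}\right) = 7221 \cdot \frac{1}{308} - \frac{20767}{20610} = \frac{7221}{308} - \frac{20767}{20610} = \frac{71214287}{3173940} \approx 22.437$)
$\frac{41744 + \left(-6\right)^{2} \cdot 525}{j + 11769} = \frac{41744 + \left(-6\right)^{2} \cdot 525}{\frac{71214287}{3173940} + 11769} = \frac{41744 + 36 \cdot 525}{\frac{37425314147}{3173940}} = \left(41744 + 18900\right) \frac{3173940}{37425314147} = 60644 \cdot \frac{3173940}{37425314147} = \frac{192480417360}{37425314147}$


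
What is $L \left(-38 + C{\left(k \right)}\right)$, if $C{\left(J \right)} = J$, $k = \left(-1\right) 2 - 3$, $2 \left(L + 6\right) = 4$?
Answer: $172$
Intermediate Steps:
$L = -4$ ($L = -6 + \frac{1}{2} \cdot 4 = -6 + 2 = -4$)
$k = -5$ ($k = -2 - 3 = -5$)
$L \left(-38 + C{\left(k \right)}\right) = - 4 \left(-38 - 5\right) = \left(-4\right) \left(-43\right) = 172$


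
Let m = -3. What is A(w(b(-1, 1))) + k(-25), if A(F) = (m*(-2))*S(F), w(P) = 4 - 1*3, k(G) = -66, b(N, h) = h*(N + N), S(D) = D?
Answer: -60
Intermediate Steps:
b(N, h) = 2*N*h (b(N, h) = h*(2*N) = 2*N*h)
w(P) = 1 (w(P) = 4 - 3 = 1)
A(F) = 6*F (A(F) = (-3*(-2))*F = 6*F)
A(w(b(-1, 1))) + k(-25) = 6*1 - 66 = 6 - 66 = -60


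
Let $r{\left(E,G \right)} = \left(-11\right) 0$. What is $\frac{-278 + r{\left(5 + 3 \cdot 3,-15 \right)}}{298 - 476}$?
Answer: $\frac{139}{89} \approx 1.5618$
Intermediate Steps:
$r{\left(E,G \right)} = 0$
$\frac{-278 + r{\left(5 + 3 \cdot 3,-15 \right)}}{298 - 476} = \frac{-278 + 0}{298 - 476} = - \frac{278}{-178} = \left(-278\right) \left(- \frac{1}{178}\right) = \frac{139}{89}$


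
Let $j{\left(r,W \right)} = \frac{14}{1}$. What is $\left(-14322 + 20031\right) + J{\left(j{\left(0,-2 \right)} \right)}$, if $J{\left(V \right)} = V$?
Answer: $5723$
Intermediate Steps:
$j{\left(r,W \right)} = 14$ ($j{\left(r,W \right)} = 14 \cdot 1 = 14$)
$\left(-14322 + 20031\right) + J{\left(j{\left(0,-2 \right)} \right)} = \left(-14322 + 20031\right) + 14 = 5709 + 14 = 5723$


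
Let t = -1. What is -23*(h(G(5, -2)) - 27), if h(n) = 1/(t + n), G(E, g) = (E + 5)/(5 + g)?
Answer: 4278/7 ≈ 611.14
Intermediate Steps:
G(E, g) = (5 + E)/(5 + g)
h(n) = 1/(-1 + n)
-23*(h(G(5, -2)) - 27) = -23*(1/(-1 + (5 + 5)/(5 - 2)) - 27) = -23*(1/(-1 + 10/3) - 27) = -23*(1/(7/3) - 27) = -23*(3/7 - 27) = -23*(-186/7) = 4278/7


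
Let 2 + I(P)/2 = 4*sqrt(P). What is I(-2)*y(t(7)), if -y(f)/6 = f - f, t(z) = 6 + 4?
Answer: 0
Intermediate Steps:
I(P) = -4 + 8*sqrt(P) (I(P) = -4 + 2*(4*sqrt(P)) = -4 + 8*sqrt(P))
t(z) = 10
y(f) = 0 (y(f) = -6*(f - f) = -6*0 = 0)
I(-2)*y(t(7)) = (-4 + 8*sqrt(-2))*0 = (-4 + 8*(I*sqrt(2)))*0 = (-4 + 8*I*sqrt(2))*0 = 0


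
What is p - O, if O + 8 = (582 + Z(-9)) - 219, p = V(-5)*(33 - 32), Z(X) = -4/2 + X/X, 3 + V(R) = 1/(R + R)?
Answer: -3571/10 ≈ -357.10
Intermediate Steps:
V(R) = -3 + 1/(2*R) (V(R) = -3 + 1/(R + R) = -3 + 1/(2*R))
Z(X) = -1 (Z(X) = -4*1/2 + 1 = -2 + 1 = -1)
p = -31/10 (p = (-3 + (1/2)/(-5))*(33 - 32) = (-3 + (1/2)*(-1/5))*1 = (-3 - 1/10)*1 = -31/10*1 = -31/10 ≈ -3.1000)
O = 354 (O = -8 + ((582 - 1) - 219) = -8 + (581 - 219) = -8 + 362 = 354)
p - O = -31/10 - 1*354 = -31/10 - 354 = -3571/10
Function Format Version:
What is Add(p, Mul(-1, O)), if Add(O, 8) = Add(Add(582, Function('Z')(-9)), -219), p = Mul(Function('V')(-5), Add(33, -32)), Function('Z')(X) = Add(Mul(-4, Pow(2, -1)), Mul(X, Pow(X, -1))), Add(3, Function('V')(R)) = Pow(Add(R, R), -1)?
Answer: Rational(-3571, 10) ≈ -357.10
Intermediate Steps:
Function('V')(R) = Add(-3, Mul(Rational(1, 2), Pow(R, -1))) (Function('V')(R) = Add(-3, Pow(Add(R, R), -1)) = Add(-3, Pow(Mul(2, R), -1)) = Add(-3, Mul(Rational(1, 2), Pow(R, -1))))
Function('Z')(X) = -1 (Function('Z')(X) = Add(Mul(-4, Rational(1, 2)), 1) = Add(-2, 1) = -1)
p = Rational(-31, 10) (p = Mul(Add(-3, Mul(Rational(1, 2), Pow(-5, -1))), Add(33, -32)) = Mul(Add(-3, Mul(Rational(1, 2), Rational(-1, 5))), 1) = Mul(Add(-3, Rational(-1, 10)), 1) = Mul(Rational(-31, 10), 1) = Rational(-31, 10) ≈ -3.1000)
O = 354 (O = Add(-8, Add(Add(582, -1), -219)) = Add(-8, Add(581, -219)) = Add(-8, 362) = 354)
Add(p, Mul(-1, O)) = Add(Rational(-31, 10), Mul(-1, 354)) = Add(Rational(-31, 10), -354) = Rational(-3571, 10)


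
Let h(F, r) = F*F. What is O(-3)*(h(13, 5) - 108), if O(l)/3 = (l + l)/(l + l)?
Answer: 183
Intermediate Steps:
O(l) = 3 (O(l) = 3*((l + l)/(l + l)) = 3*((2*l)/((2*l))) = 3*((2*l)*(1/(2*l))) = 3*1 = 3)
h(F, r) = F**2
O(-3)*(h(13, 5) - 108) = 3*(13**2 - 108) = 3*(169 - 108) = 3*61 = 183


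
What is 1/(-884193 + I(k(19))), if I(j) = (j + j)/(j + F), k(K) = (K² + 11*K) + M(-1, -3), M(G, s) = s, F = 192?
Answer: -253/223700451 ≈ -1.1310e-6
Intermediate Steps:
k(K) = -3 + K² + 11*K (k(K) = (K² + 11*K) - 3 = -3 + K² + 11*K)
I(j) = 2*j/(192 + j) (I(j) = (j + j)/(j + 192) = (2*j)/(192 + j) = 2*j/(192 + j))
1/(-884193 + I(k(19))) = 1/(-884193 + 2*(-3 + 19² + 11*19)/(192 + (-3 + 19² + 11*19))) = 1/(-884193 + 2*(-3 + 361 + 209)/(192 + (-3 + 361 + 209))) = 1/(-884193 + 2*567/(192 + 567)) = 1/(-884193 + 2*567/759) = 1/(-884193 + 2*567*(1/759)) = 1/(-884193 + 378/253) = 1/(-223700451/253) = -253/223700451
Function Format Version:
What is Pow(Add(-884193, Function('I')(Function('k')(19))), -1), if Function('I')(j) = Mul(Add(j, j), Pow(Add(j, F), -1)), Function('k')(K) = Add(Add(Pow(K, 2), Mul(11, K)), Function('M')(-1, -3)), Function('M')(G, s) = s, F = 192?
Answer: Rational(-253, 223700451) ≈ -1.1310e-6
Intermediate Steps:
Function('k')(K) = Add(-3, Pow(K, 2), Mul(11, K)) (Function('k')(K) = Add(Add(Pow(K, 2), Mul(11, K)), -3) = Add(-3, Pow(K, 2), Mul(11, K)))
Function('I')(j) = Mul(2, j, Pow(Add(192, j), -1)) (Function('I')(j) = Mul(Add(j, j), Pow(Add(j, 192), -1)) = Mul(Mul(2, j), Pow(Add(192, j), -1)) = Mul(2, j, Pow(Add(192, j), -1)))
Pow(Add(-884193, Function('I')(Function('k')(19))), -1) = Pow(Add(-884193, Mul(2, Add(-3, Pow(19, 2), Mul(11, 19)), Pow(Add(192, Add(-3, Pow(19, 2), Mul(11, 19))), -1))), -1) = Pow(Add(-884193, Mul(2, Add(-3, 361, 209), Pow(Add(192, Add(-3, 361, 209)), -1))), -1) = Pow(Add(-884193, Mul(2, 567, Pow(Add(192, 567), -1))), -1) = Pow(Add(-884193, Mul(2, 567, Pow(759, -1))), -1) = Pow(Add(-884193, Mul(2, 567, Rational(1, 759))), -1) = Pow(Add(-884193, Rational(378, 253)), -1) = Pow(Rational(-223700451, 253), -1) = Rational(-253, 223700451)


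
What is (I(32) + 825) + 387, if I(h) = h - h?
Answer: 1212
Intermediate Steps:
I(h) = 0
(I(32) + 825) + 387 = (0 + 825) + 387 = 825 + 387 = 1212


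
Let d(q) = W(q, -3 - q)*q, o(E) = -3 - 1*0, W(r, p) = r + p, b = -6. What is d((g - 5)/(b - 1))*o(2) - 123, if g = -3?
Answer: -789/7 ≈ -112.71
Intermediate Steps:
W(r, p) = p + r
o(E) = -3 (o(E) = -3 + 0 = -3)
d(q) = -3*q (d(q) = ((-3 - q) + q)*q = -3*q)
d((g - 5)/(b - 1))*o(2) - 123 = -3*(-3 - 5)/(-6 - 1)*(-3) - 123 = -(-24)/(-7)*(-3) - 123 = -(-24)*(-1)/7*(-3) - 123 = -3*8/7*(-3) - 123 = -24/7*(-3) - 123 = 72/7 - 123 = -789/7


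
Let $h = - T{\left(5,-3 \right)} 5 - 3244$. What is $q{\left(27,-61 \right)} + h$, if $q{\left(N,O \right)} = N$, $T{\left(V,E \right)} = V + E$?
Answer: $-3227$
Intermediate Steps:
$T{\left(V,E \right)} = E + V$
$h = -3254$ ($h = - (-3 + 5) 5 - 3244 = \left(-1\right) 2 \cdot 5 - 3244 = \left(-2\right) 5 - 3244 = -10 - 3244 = -3254$)
$q{\left(27,-61 \right)} + h = 27 - 3254 = -3227$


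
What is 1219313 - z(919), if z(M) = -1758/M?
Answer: 1120550405/919 ≈ 1.2193e+6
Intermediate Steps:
1219313 - z(919) = 1219313 - (-1758)/919 = 1219313 - 1*(-1758/919) = 1219313 + 1758/919 = 1120550405/919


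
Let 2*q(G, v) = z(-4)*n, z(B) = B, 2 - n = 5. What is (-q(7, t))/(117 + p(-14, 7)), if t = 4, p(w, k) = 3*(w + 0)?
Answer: -2/25 ≈ -0.080000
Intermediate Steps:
n = -3 (n = 2 - 1*5 = 2 - 5 = -3)
p(w, k) = 3*w
q(G, v) = 6 (q(G, v) = (-4*(-3))/2 = (1/2)*12 = 6)
(-q(7, t))/(117 + p(-14, 7)) = (-1*6)/(117 + 3*(-14)) = -6/(117 - 42) = -6/75 = -6*1/75 = -2/25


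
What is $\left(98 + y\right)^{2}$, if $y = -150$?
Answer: $2704$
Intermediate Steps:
$\left(98 + y\right)^{2} = \left(98 - 150\right)^{2} = \left(-52\right)^{2} = 2704$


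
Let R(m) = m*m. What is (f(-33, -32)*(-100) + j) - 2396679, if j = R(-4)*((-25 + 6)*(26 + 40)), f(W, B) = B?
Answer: -2413543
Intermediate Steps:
R(m) = m²
j = -20064 (j = (-4)²*((-25 + 6)*(26 + 40)) = 16*(-19*66) = 16*(-1254) = -20064)
(f(-33, -32)*(-100) + j) - 2396679 = (-32*(-100) - 20064) - 2396679 = (3200 - 20064) - 2396679 = -16864 - 2396679 = -2413543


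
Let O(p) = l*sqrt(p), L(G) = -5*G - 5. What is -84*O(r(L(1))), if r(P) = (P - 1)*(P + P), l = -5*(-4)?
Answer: -3360*sqrt(55) ≈ -24918.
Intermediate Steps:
l = 20
L(G) = -5 - 5*G
r(P) = 2*P*(-1 + P) (r(P) = (-1 + P)*(2*P) = 2*P*(-1 + P))
O(p) = 20*sqrt(p)
-84*O(r(L(1))) = -1680*sqrt(2*(-5 - 5*1)*(-1 + (-5 - 5*1))) = -1680*sqrt(2*(-5 - 5)*(-1 + (-5 - 5))) = -1680*sqrt(2*(-10)*(-1 - 10)) = -1680*sqrt(2*(-10)*(-11)) = -1680*sqrt(220) = -1680*2*sqrt(55) = -3360*sqrt(55)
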